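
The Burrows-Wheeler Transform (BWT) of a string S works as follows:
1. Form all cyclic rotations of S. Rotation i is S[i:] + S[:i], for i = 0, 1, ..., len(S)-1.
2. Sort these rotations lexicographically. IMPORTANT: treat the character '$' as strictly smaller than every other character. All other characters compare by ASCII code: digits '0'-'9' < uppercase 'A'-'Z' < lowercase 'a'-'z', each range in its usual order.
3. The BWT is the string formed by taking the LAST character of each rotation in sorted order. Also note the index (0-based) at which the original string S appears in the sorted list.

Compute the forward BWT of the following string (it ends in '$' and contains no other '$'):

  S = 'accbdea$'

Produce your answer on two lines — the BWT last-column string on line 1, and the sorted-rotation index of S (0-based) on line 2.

All 8 rotations (rotation i = S[i:]+S[:i]):
  rot[0] = accbdea$
  rot[1] = ccbdea$a
  rot[2] = cbdea$ac
  rot[3] = bdea$acc
  rot[4] = dea$accb
  rot[5] = ea$accbd
  rot[6] = a$accbde
  rot[7] = $accbdea
Sorted (with $ < everything):
  sorted[0] = $accbdea  (last char: 'a')
  sorted[1] = a$accbde  (last char: 'e')
  sorted[2] = accbdea$  (last char: '$')
  sorted[3] = bdea$acc  (last char: 'c')
  sorted[4] = cbdea$ac  (last char: 'c')
  sorted[5] = ccbdea$a  (last char: 'a')
  sorted[6] = dea$accb  (last char: 'b')
  sorted[7] = ea$accbd  (last char: 'd')
Last column: ae$ccabd
Original string S is at sorted index 2

Answer: ae$ccabd
2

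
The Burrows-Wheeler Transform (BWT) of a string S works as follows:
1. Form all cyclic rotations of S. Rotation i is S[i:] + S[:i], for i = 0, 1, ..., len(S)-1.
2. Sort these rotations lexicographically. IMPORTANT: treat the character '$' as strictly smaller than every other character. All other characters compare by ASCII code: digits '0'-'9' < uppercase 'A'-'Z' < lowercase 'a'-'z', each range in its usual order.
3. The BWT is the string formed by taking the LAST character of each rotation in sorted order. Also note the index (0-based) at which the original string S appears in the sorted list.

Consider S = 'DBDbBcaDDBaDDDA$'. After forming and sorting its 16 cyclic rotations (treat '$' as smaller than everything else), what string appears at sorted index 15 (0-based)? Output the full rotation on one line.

All 16 rotations (rotation i = S[i:]+S[:i]):
  rot[0] = DBDbBcaDDBaDDDA$
  rot[1] = BDbBcaDDBaDDDA$D
  rot[2] = DbBcaDDBaDDDA$DB
  rot[3] = bBcaDDBaDDDA$DBD
  rot[4] = BcaDDBaDDDA$DBDb
  rot[5] = caDDBaDDDA$DBDbB
  rot[6] = aDDBaDDDA$DBDbBc
  rot[7] = DDBaDDDA$DBDbBca
  rot[8] = DBaDDDA$DBDbBcaD
  rot[9] = BaDDDA$DBDbBcaDD
  rot[10] = aDDDA$DBDbBcaDDB
  rot[11] = DDDA$DBDbBcaDDBa
  rot[12] = DDA$DBDbBcaDDBaD
  rot[13] = DA$DBDbBcaDDBaDD
  rot[14] = A$DBDbBcaDDBaDDD
  rot[15] = $DBDbBcaDDBaDDDA
Sorted (with $ < everything):
  sorted[0] = $DBDbBcaDDBaDDDA
  sorted[1] = A$DBDbBcaDDBaDDD
  sorted[2] = BDbBcaDDBaDDDA$D
  sorted[3] = BaDDDA$DBDbBcaDD
  sorted[4] = BcaDDBaDDDA$DBDb
  sorted[5] = DA$DBDbBcaDDBaDD
  sorted[6] = DBDbBcaDDBaDDDA$
  sorted[7] = DBaDDDA$DBDbBcaD
  sorted[8] = DDA$DBDbBcaDDBaD
  sorted[9] = DDBaDDDA$DBDbBca
  sorted[10] = DDDA$DBDbBcaDDBa
  sorted[11] = DbBcaDDBaDDDA$DB
  sorted[12] = aDDBaDDDA$DBDbBc
  sorted[13] = aDDDA$DBDbBcaDDB
  sorted[14] = bBcaDDBaDDDA$DBD
  sorted[15] = caDDBaDDDA$DBDbB
sorted[15] = caDDBaDDDA$DBDbB

Answer: caDDBaDDDA$DBDbB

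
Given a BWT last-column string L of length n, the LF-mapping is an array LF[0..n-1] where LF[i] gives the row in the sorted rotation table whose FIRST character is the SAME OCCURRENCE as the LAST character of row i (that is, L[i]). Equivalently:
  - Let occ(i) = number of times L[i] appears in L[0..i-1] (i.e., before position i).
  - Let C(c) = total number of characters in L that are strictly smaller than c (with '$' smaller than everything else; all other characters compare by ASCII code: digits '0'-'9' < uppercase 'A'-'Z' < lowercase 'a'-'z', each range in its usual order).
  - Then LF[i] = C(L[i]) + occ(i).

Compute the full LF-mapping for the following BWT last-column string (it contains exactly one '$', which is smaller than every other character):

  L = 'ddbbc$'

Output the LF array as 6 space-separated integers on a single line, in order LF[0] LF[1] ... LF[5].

Answer: 4 5 1 2 3 0

Derivation:
Char counts: '$':1, 'b':2, 'c':1, 'd':2
C (first-col start): C('$')=0, C('b')=1, C('c')=3, C('d')=4
L[0]='d': occ=0, LF[0]=C('d')+0=4+0=4
L[1]='d': occ=1, LF[1]=C('d')+1=4+1=5
L[2]='b': occ=0, LF[2]=C('b')+0=1+0=1
L[3]='b': occ=1, LF[3]=C('b')+1=1+1=2
L[4]='c': occ=0, LF[4]=C('c')+0=3+0=3
L[5]='$': occ=0, LF[5]=C('$')+0=0+0=0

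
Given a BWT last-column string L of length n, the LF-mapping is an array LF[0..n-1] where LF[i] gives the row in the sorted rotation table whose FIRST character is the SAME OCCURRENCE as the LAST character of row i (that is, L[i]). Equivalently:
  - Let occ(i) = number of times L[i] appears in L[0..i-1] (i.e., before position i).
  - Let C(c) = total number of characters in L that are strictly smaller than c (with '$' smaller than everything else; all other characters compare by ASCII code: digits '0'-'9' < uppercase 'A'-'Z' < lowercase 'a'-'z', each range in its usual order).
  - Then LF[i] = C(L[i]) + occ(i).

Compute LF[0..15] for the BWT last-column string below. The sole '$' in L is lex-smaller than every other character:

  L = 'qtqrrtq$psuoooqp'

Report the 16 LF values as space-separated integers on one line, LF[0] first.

Answer: 6 13 7 10 11 14 8 0 4 12 15 1 2 3 9 5

Derivation:
Char counts: '$':1, 'o':3, 'p':2, 'q':4, 'r':2, 's':1, 't':2, 'u':1
C (first-col start): C('$')=0, C('o')=1, C('p')=4, C('q')=6, C('r')=10, C('s')=12, C('t')=13, C('u')=15
L[0]='q': occ=0, LF[0]=C('q')+0=6+0=6
L[1]='t': occ=0, LF[1]=C('t')+0=13+0=13
L[2]='q': occ=1, LF[2]=C('q')+1=6+1=7
L[3]='r': occ=0, LF[3]=C('r')+0=10+0=10
L[4]='r': occ=1, LF[4]=C('r')+1=10+1=11
L[5]='t': occ=1, LF[5]=C('t')+1=13+1=14
L[6]='q': occ=2, LF[6]=C('q')+2=6+2=8
L[7]='$': occ=0, LF[7]=C('$')+0=0+0=0
L[8]='p': occ=0, LF[8]=C('p')+0=4+0=4
L[9]='s': occ=0, LF[9]=C('s')+0=12+0=12
L[10]='u': occ=0, LF[10]=C('u')+0=15+0=15
L[11]='o': occ=0, LF[11]=C('o')+0=1+0=1
L[12]='o': occ=1, LF[12]=C('o')+1=1+1=2
L[13]='o': occ=2, LF[13]=C('o')+2=1+2=3
L[14]='q': occ=3, LF[14]=C('q')+3=6+3=9
L[15]='p': occ=1, LF[15]=C('p')+1=4+1=5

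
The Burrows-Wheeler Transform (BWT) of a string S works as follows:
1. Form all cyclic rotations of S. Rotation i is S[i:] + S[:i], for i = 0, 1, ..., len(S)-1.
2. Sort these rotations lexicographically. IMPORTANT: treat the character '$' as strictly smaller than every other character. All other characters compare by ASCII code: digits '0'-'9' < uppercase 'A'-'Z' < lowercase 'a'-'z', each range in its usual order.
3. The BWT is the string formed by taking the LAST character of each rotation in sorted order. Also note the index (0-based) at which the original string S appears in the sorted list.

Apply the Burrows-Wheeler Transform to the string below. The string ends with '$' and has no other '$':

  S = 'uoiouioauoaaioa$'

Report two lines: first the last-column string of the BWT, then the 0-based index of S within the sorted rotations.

Answer: aooaoauoiuiuioa$
15

Derivation:
All 16 rotations (rotation i = S[i:]+S[:i]):
  rot[0] = uoiouioauoaaioa$
  rot[1] = oiouioauoaaioa$u
  rot[2] = iouioauoaaioa$uo
  rot[3] = ouioauoaaioa$uoi
  rot[4] = uioauoaaioa$uoio
  rot[5] = ioauoaaioa$uoiou
  rot[6] = oauoaaioa$uoioui
  rot[7] = auoaaioa$uoiouio
  rot[8] = uoaaioa$uoiouioa
  rot[9] = oaaioa$uoiouioau
  rot[10] = aaioa$uoiouioauo
  rot[11] = aioa$uoiouioauoa
  rot[12] = ioa$uoiouioauoaa
  rot[13] = oa$uoiouioauoaai
  rot[14] = a$uoiouioauoaaio
  rot[15] = $uoiouioauoaaioa
Sorted (with $ < everything):
  sorted[0] = $uoiouioauoaaioa  (last char: 'a')
  sorted[1] = a$uoiouioauoaaio  (last char: 'o')
  sorted[2] = aaioa$uoiouioauo  (last char: 'o')
  sorted[3] = aioa$uoiouioauoa  (last char: 'a')
  sorted[4] = auoaaioa$uoiouio  (last char: 'o')
  sorted[5] = ioa$uoiouioauoaa  (last char: 'a')
  sorted[6] = ioauoaaioa$uoiou  (last char: 'u')
  sorted[7] = iouioauoaaioa$uo  (last char: 'o')
  sorted[8] = oa$uoiouioauoaai  (last char: 'i')
  sorted[9] = oaaioa$uoiouioau  (last char: 'u')
  sorted[10] = oauoaaioa$uoioui  (last char: 'i')
  sorted[11] = oiouioauoaaioa$u  (last char: 'u')
  sorted[12] = ouioauoaaioa$uoi  (last char: 'i')
  sorted[13] = uioauoaaioa$uoio  (last char: 'o')
  sorted[14] = uoaaioa$uoiouioa  (last char: 'a')
  sorted[15] = uoiouioauoaaioa$  (last char: '$')
Last column: aooaoauoiuiuioa$
Original string S is at sorted index 15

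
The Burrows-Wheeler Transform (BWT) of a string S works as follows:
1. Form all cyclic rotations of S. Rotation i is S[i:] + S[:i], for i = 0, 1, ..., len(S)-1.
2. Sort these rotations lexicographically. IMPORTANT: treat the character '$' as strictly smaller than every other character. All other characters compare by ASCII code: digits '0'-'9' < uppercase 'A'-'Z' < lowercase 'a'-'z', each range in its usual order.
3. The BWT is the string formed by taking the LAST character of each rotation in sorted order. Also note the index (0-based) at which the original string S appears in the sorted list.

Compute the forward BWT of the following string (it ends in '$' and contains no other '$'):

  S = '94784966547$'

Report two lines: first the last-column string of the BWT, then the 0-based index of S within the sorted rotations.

Answer: 7598669447$4
10

Derivation:
All 12 rotations (rotation i = S[i:]+S[:i]):
  rot[0] = 94784966547$
  rot[1] = 4784966547$9
  rot[2] = 784966547$94
  rot[3] = 84966547$947
  rot[4] = 4966547$9478
  rot[5] = 966547$94784
  rot[6] = 66547$947849
  rot[7] = 6547$9478496
  rot[8] = 547$94784966
  rot[9] = 47$947849665
  rot[10] = 7$9478496654
  rot[11] = $94784966547
Sorted (with $ < everything):
  sorted[0] = $94784966547  (last char: '7')
  sorted[1] = 47$947849665  (last char: '5')
  sorted[2] = 4784966547$9  (last char: '9')
  sorted[3] = 4966547$9478  (last char: '8')
  sorted[4] = 547$94784966  (last char: '6')
  sorted[5] = 6547$9478496  (last char: '6')
  sorted[6] = 66547$947849  (last char: '9')
  sorted[7] = 7$9478496654  (last char: '4')
  sorted[8] = 784966547$94  (last char: '4')
  sorted[9] = 84966547$947  (last char: '7')
  sorted[10] = 94784966547$  (last char: '$')
  sorted[11] = 966547$94784  (last char: '4')
Last column: 7598669447$4
Original string S is at sorted index 10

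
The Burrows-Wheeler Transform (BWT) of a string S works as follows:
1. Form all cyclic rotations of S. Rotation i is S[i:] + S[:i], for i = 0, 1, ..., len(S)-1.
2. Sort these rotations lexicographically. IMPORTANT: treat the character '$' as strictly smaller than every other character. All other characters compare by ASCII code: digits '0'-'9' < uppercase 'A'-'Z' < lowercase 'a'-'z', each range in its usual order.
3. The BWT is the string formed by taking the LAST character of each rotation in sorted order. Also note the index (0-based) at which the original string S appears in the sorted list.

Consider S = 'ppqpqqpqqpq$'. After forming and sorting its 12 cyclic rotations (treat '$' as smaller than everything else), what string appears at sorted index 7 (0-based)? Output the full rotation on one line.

All 12 rotations (rotation i = S[i:]+S[:i]):
  rot[0] = ppqpqqpqqpq$
  rot[1] = pqpqqpqqpq$p
  rot[2] = qpqqpqqpq$pp
  rot[3] = pqqpqqpq$ppq
  rot[4] = qqpqqpq$ppqp
  rot[5] = qpqqpq$ppqpq
  rot[6] = pqqpq$ppqpqq
  rot[7] = qqpq$ppqpqqp
  rot[8] = qpq$ppqpqqpq
  rot[9] = pq$ppqpqqpqq
  rot[10] = q$ppqpqqpqqp
  rot[11] = $ppqpqqpqqpq
Sorted (with $ < everything):
  sorted[0] = $ppqpqqpqqpq
  sorted[1] = ppqpqqpqqpq$
  sorted[2] = pq$ppqpqqpqq
  sorted[3] = pqpqqpqqpq$p
  sorted[4] = pqqpq$ppqpqq
  sorted[5] = pqqpqqpq$ppq
  sorted[6] = q$ppqpqqpqqp
  sorted[7] = qpq$ppqpqqpq
  sorted[8] = qpqqpq$ppqpq
  sorted[9] = qpqqpqqpq$pp
  sorted[10] = qqpq$ppqpqqp
  sorted[11] = qqpqqpq$ppqp
sorted[7] = qpq$ppqpqqpq

Answer: qpq$ppqpqqpq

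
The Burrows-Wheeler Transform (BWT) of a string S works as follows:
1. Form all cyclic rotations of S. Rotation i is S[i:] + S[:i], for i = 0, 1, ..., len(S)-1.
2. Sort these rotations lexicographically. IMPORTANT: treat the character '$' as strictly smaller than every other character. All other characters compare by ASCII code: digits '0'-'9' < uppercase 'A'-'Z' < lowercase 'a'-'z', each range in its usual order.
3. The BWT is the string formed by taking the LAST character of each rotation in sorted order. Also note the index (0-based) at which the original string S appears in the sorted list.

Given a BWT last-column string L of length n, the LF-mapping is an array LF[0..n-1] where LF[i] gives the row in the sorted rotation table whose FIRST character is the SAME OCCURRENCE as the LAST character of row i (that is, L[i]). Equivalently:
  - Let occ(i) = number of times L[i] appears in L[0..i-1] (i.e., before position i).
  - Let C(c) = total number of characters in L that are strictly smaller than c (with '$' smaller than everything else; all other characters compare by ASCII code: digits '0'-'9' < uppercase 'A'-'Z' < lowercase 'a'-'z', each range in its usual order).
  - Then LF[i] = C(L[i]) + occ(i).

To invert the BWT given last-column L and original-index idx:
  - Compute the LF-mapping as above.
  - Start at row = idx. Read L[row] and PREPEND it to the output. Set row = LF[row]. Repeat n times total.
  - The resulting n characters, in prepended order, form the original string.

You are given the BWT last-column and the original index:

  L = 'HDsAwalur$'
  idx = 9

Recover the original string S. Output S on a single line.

LF mapping: 3 2 7 1 9 4 5 8 6 0
Walk LF starting at row 9, prepending L[row]:
  step 1: row=9, L[9]='$', prepend. Next row=LF[9]=0
  step 2: row=0, L[0]='H', prepend. Next row=LF[0]=3
  step 3: row=3, L[3]='A', prepend. Next row=LF[3]=1
  step 4: row=1, L[1]='D', prepend. Next row=LF[1]=2
  step 5: row=2, L[2]='s', prepend. Next row=LF[2]=7
  step 6: row=7, L[7]='u', prepend. Next row=LF[7]=8
  step 7: row=8, L[8]='r', prepend. Next row=LF[8]=6
  step 8: row=6, L[6]='l', prepend. Next row=LF[6]=5
  step 9: row=5, L[5]='a', prepend. Next row=LF[5]=4
  step 10: row=4, L[4]='w', prepend. Next row=LF[4]=9
Reversed output: walrusDAH$

Answer: walrusDAH$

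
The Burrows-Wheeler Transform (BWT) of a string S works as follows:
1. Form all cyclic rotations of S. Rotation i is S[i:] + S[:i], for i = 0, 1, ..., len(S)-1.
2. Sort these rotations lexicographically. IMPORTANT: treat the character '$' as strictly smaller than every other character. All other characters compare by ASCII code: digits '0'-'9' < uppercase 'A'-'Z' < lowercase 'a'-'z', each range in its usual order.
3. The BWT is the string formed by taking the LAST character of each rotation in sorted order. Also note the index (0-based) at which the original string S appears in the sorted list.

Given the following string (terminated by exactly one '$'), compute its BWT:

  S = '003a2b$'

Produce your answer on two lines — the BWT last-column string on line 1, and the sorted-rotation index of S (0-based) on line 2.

All 7 rotations (rotation i = S[i:]+S[:i]):
  rot[0] = 003a2b$
  rot[1] = 03a2b$0
  rot[2] = 3a2b$00
  rot[3] = a2b$003
  rot[4] = 2b$003a
  rot[5] = b$003a2
  rot[6] = $003a2b
Sorted (with $ < everything):
  sorted[0] = $003a2b  (last char: 'b')
  sorted[1] = 003a2b$  (last char: '$')
  sorted[2] = 03a2b$0  (last char: '0')
  sorted[3] = 2b$003a  (last char: 'a')
  sorted[4] = 3a2b$00  (last char: '0')
  sorted[5] = a2b$003  (last char: '3')
  sorted[6] = b$003a2  (last char: '2')
Last column: b$0a032
Original string S is at sorted index 1

Answer: b$0a032
1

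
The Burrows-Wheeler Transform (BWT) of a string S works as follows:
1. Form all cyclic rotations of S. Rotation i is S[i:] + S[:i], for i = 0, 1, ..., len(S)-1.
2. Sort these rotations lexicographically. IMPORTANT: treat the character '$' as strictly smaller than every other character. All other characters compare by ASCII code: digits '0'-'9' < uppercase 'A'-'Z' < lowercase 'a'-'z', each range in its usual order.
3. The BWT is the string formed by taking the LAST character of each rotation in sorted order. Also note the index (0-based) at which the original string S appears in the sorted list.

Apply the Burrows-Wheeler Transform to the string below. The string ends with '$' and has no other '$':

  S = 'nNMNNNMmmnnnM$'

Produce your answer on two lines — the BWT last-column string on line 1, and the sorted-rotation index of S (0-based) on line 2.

Answer: MnNNnNNMMmn$nm
11

Derivation:
All 14 rotations (rotation i = S[i:]+S[:i]):
  rot[0] = nNMNNNMmmnnnM$
  rot[1] = NMNNNMmmnnnM$n
  rot[2] = MNNNMmmnnnM$nN
  rot[3] = NNNMmmnnnM$nNM
  rot[4] = NNMmmnnnM$nNMN
  rot[5] = NMmmnnnM$nNMNN
  rot[6] = MmmnnnM$nNMNNN
  rot[7] = mmnnnM$nNMNNNM
  rot[8] = mnnnM$nNMNNNMm
  rot[9] = nnnM$nNMNNNMmm
  rot[10] = nnM$nNMNNNMmmn
  rot[11] = nM$nNMNNNMmmnn
  rot[12] = M$nNMNNNMmmnnn
  rot[13] = $nNMNNNMmmnnnM
Sorted (with $ < everything):
  sorted[0] = $nNMNNNMmmnnnM  (last char: 'M')
  sorted[1] = M$nNMNNNMmmnnn  (last char: 'n')
  sorted[2] = MNNNMmmnnnM$nN  (last char: 'N')
  sorted[3] = MmmnnnM$nNMNNN  (last char: 'N')
  sorted[4] = NMNNNMmmnnnM$n  (last char: 'n')
  sorted[5] = NMmmnnnM$nNMNN  (last char: 'N')
  sorted[6] = NNMmmnnnM$nNMN  (last char: 'N')
  sorted[7] = NNNMmmnnnM$nNM  (last char: 'M')
  sorted[8] = mmnnnM$nNMNNNM  (last char: 'M')
  sorted[9] = mnnnM$nNMNNNMm  (last char: 'm')
  sorted[10] = nM$nNMNNNMmmnn  (last char: 'n')
  sorted[11] = nNMNNNMmmnnnM$  (last char: '$')
  sorted[12] = nnM$nNMNNNMmmn  (last char: 'n')
  sorted[13] = nnnM$nNMNNNMmm  (last char: 'm')
Last column: MnNNnNNMMmn$nm
Original string S is at sorted index 11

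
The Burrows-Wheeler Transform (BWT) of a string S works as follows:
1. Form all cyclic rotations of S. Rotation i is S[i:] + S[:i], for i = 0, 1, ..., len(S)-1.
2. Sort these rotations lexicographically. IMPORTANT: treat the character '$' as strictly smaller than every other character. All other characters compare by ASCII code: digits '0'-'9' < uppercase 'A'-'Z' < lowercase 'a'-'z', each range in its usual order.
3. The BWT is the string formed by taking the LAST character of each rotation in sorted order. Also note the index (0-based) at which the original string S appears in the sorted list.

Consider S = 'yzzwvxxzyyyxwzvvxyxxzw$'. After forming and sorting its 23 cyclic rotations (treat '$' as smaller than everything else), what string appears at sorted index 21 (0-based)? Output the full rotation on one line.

Answer: zyyyxwzvvxyxxzw$yzzwvxx

Derivation:
All 23 rotations (rotation i = S[i:]+S[:i]):
  rot[0] = yzzwvxxzyyyxwzvvxyxxzw$
  rot[1] = zzwvxxzyyyxwzvvxyxxzw$y
  rot[2] = zwvxxzyyyxwzvvxyxxzw$yz
  rot[3] = wvxxzyyyxwzvvxyxxzw$yzz
  rot[4] = vxxzyyyxwzvvxyxxzw$yzzw
  rot[5] = xxzyyyxwzvvxyxxzw$yzzwv
  rot[6] = xzyyyxwzvvxyxxzw$yzzwvx
  rot[7] = zyyyxwzvvxyxxzw$yzzwvxx
  rot[8] = yyyxwzvvxyxxzw$yzzwvxxz
  rot[9] = yyxwzvvxyxxzw$yzzwvxxzy
  rot[10] = yxwzvvxyxxzw$yzzwvxxzyy
  rot[11] = xwzvvxyxxzw$yzzwvxxzyyy
  rot[12] = wzvvxyxxzw$yzzwvxxzyyyx
  rot[13] = zvvxyxxzw$yzzwvxxzyyyxw
  rot[14] = vvxyxxzw$yzzwvxxzyyyxwz
  rot[15] = vxyxxzw$yzzwvxxzyyyxwzv
  rot[16] = xyxxzw$yzzwvxxzyyyxwzvv
  rot[17] = yxxzw$yzzwvxxzyyyxwzvvx
  rot[18] = xxzw$yzzwvxxzyyyxwzvvxy
  rot[19] = xzw$yzzwvxxzyyyxwzvvxyx
  rot[20] = zw$yzzwvxxzyyyxwzvvxyxx
  rot[21] = w$yzzwvxxzyyyxwzvvxyxxz
  rot[22] = $yzzwvxxzyyyxwzvvxyxxzw
Sorted (with $ < everything):
  sorted[0] = $yzzwvxxzyyyxwzvvxyxxzw
  sorted[1] = vvxyxxzw$yzzwvxxzyyyxwz
  sorted[2] = vxxzyyyxwzvvxyxxzw$yzzw
  sorted[3] = vxyxxzw$yzzwvxxzyyyxwzv
  sorted[4] = w$yzzwvxxzyyyxwzvvxyxxz
  sorted[5] = wvxxzyyyxwzvvxyxxzw$yzz
  sorted[6] = wzvvxyxxzw$yzzwvxxzyyyx
  sorted[7] = xwzvvxyxxzw$yzzwvxxzyyy
  sorted[8] = xxzw$yzzwvxxzyyyxwzvvxy
  sorted[9] = xxzyyyxwzvvxyxxzw$yzzwv
  sorted[10] = xyxxzw$yzzwvxxzyyyxwzvv
  sorted[11] = xzw$yzzwvxxzyyyxwzvvxyx
  sorted[12] = xzyyyxwzvvxyxxzw$yzzwvx
  sorted[13] = yxwzvvxyxxzw$yzzwvxxzyy
  sorted[14] = yxxzw$yzzwvxxzyyyxwzvvx
  sorted[15] = yyxwzvvxyxxzw$yzzwvxxzy
  sorted[16] = yyyxwzvvxyxxzw$yzzwvxxz
  sorted[17] = yzzwvxxzyyyxwzvvxyxxzw$
  sorted[18] = zvvxyxxzw$yzzwvxxzyyyxw
  sorted[19] = zw$yzzwvxxzyyyxwzvvxyxx
  sorted[20] = zwvxxzyyyxwzvvxyxxzw$yz
  sorted[21] = zyyyxwzvvxyxxzw$yzzwvxx
  sorted[22] = zzwvxxzyyyxwzvvxyxxzw$y
sorted[21] = zyyyxwzvvxyxxzw$yzzwvxx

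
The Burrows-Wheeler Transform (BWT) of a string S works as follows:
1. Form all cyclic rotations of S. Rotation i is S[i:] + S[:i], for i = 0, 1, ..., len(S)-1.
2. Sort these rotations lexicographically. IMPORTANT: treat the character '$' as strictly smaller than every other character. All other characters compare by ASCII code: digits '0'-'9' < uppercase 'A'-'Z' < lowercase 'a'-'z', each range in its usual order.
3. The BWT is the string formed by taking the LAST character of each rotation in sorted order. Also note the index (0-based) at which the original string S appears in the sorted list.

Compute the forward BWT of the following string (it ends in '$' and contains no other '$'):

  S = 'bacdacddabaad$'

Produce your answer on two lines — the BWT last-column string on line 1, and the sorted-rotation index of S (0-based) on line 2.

Answer: dbdbdaa$aaadcc
7

Derivation:
All 14 rotations (rotation i = S[i:]+S[:i]):
  rot[0] = bacdacddabaad$
  rot[1] = acdacddabaad$b
  rot[2] = cdacddabaad$ba
  rot[3] = dacddabaad$bac
  rot[4] = acddabaad$bacd
  rot[5] = cddabaad$bacda
  rot[6] = ddabaad$bacdac
  rot[7] = dabaad$bacdacd
  rot[8] = abaad$bacdacdd
  rot[9] = baad$bacdacdda
  rot[10] = aad$bacdacddab
  rot[11] = ad$bacdacddaba
  rot[12] = d$bacdacddabaa
  rot[13] = $bacdacddabaad
Sorted (with $ < everything):
  sorted[0] = $bacdacddabaad  (last char: 'd')
  sorted[1] = aad$bacdacddab  (last char: 'b')
  sorted[2] = abaad$bacdacdd  (last char: 'd')
  sorted[3] = acdacddabaad$b  (last char: 'b')
  sorted[4] = acddabaad$bacd  (last char: 'd')
  sorted[5] = ad$bacdacddaba  (last char: 'a')
  sorted[6] = baad$bacdacdda  (last char: 'a')
  sorted[7] = bacdacddabaad$  (last char: '$')
  sorted[8] = cdacddabaad$ba  (last char: 'a')
  sorted[9] = cddabaad$bacda  (last char: 'a')
  sorted[10] = d$bacdacddabaa  (last char: 'a')
  sorted[11] = dabaad$bacdacd  (last char: 'd')
  sorted[12] = dacddabaad$bac  (last char: 'c')
  sorted[13] = ddabaad$bacdac  (last char: 'c')
Last column: dbdbdaa$aaadcc
Original string S is at sorted index 7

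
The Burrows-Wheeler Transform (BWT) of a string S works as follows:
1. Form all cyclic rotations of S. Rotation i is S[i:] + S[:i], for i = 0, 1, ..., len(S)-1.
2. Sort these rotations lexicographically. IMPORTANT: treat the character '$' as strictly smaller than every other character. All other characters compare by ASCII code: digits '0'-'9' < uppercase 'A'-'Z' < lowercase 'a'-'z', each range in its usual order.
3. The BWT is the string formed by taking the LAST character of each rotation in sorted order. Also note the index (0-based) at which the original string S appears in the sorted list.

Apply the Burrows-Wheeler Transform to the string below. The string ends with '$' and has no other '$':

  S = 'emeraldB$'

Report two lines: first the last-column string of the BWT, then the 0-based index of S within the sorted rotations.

All 9 rotations (rotation i = S[i:]+S[:i]):
  rot[0] = emeraldB$
  rot[1] = meraldB$e
  rot[2] = eraldB$em
  rot[3] = raldB$eme
  rot[4] = aldB$emer
  rot[5] = ldB$emera
  rot[6] = dB$emeral
  rot[7] = B$emerald
  rot[8] = $emeraldB
Sorted (with $ < everything):
  sorted[0] = $emeraldB  (last char: 'B')
  sorted[1] = B$emerald  (last char: 'd')
  sorted[2] = aldB$emer  (last char: 'r')
  sorted[3] = dB$emeral  (last char: 'l')
  sorted[4] = emeraldB$  (last char: '$')
  sorted[5] = eraldB$em  (last char: 'm')
  sorted[6] = ldB$emera  (last char: 'a')
  sorted[7] = meraldB$e  (last char: 'e')
  sorted[8] = raldB$eme  (last char: 'e')
Last column: Bdrl$maee
Original string S is at sorted index 4

Answer: Bdrl$maee
4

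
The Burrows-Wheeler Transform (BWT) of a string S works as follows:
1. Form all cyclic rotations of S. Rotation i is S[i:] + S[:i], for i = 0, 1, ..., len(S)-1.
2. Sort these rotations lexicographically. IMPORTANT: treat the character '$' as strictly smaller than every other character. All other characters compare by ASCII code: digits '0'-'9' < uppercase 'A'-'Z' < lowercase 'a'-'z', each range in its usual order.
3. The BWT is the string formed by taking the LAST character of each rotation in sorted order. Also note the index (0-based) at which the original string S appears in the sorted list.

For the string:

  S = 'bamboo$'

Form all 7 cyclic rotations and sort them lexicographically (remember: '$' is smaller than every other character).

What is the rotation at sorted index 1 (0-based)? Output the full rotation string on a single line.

All 7 rotations (rotation i = S[i:]+S[:i]):
  rot[0] = bamboo$
  rot[1] = amboo$b
  rot[2] = mboo$ba
  rot[3] = boo$bam
  rot[4] = oo$bamb
  rot[5] = o$bambo
  rot[6] = $bamboo
Sorted (with $ < everything):
  sorted[0] = $bamboo
  sorted[1] = amboo$b
  sorted[2] = bamboo$
  sorted[3] = boo$bam
  sorted[4] = mboo$ba
  sorted[5] = o$bambo
  sorted[6] = oo$bamb
sorted[1] = amboo$b

Answer: amboo$b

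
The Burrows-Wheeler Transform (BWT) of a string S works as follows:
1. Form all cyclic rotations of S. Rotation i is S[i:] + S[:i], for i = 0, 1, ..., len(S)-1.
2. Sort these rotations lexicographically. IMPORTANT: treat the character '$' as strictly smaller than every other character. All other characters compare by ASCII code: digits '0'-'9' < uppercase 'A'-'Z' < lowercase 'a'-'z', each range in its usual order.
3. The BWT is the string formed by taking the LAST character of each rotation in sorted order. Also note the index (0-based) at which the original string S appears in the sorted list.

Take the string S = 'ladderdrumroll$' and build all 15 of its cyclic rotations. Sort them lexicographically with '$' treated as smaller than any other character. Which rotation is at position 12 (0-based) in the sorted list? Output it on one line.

All 15 rotations (rotation i = S[i:]+S[:i]):
  rot[0] = ladderdrumroll$
  rot[1] = adderdrumroll$l
  rot[2] = dderdrumroll$la
  rot[3] = derdrumroll$lad
  rot[4] = erdrumroll$ladd
  rot[5] = rdrumroll$ladde
  rot[6] = drumroll$ladder
  rot[7] = rumroll$ladderd
  rot[8] = umroll$ladderdr
  rot[9] = mroll$ladderdru
  rot[10] = roll$ladderdrum
  rot[11] = oll$ladderdrumr
  rot[12] = ll$ladderdrumro
  rot[13] = l$ladderdrumrol
  rot[14] = $ladderdrumroll
Sorted (with $ < everything):
  sorted[0] = $ladderdrumroll
  sorted[1] = adderdrumroll$l
  sorted[2] = dderdrumroll$la
  sorted[3] = derdrumroll$lad
  sorted[4] = drumroll$ladder
  sorted[5] = erdrumroll$ladd
  sorted[6] = l$ladderdrumrol
  sorted[7] = ladderdrumroll$
  sorted[8] = ll$ladderdrumro
  sorted[9] = mroll$ladderdru
  sorted[10] = oll$ladderdrumr
  sorted[11] = rdrumroll$ladde
  sorted[12] = roll$ladderdrum
  sorted[13] = rumroll$ladderd
  sorted[14] = umroll$ladderdr
sorted[12] = roll$ladderdrum

Answer: roll$ladderdrum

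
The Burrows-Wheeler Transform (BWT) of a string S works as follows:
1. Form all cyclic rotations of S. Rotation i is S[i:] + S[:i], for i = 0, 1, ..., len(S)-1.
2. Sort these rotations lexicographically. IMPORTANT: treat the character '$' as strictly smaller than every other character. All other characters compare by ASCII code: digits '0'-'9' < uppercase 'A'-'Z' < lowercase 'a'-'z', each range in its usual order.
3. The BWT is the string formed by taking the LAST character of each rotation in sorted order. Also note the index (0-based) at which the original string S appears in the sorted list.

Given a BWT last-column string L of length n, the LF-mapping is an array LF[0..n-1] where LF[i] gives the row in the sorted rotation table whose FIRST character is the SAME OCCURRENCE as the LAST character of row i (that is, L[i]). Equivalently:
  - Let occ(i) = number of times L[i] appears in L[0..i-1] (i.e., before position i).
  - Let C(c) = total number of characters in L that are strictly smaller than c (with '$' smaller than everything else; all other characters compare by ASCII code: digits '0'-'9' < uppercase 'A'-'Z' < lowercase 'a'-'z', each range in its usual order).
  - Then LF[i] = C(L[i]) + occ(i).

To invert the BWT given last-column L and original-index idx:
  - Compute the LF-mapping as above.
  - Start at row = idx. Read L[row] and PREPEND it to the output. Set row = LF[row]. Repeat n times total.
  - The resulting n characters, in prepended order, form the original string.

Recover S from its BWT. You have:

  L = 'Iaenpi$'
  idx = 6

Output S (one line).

Answer: pineaI$

Derivation:
LF mapping: 1 2 3 5 6 4 0
Walk LF starting at row 6, prepending L[row]:
  step 1: row=6, L[6]='$', prepend. Next row=LF[6]=0
  step 2: row=0, L[0]='I', prepend. Next row=LF[0]=1
  step 3: row=1, L[1]='a', prepend. Next row=LF[1]=2
  step 4: row=2, L[2]='e', prepend. Next row=LF[2]=3
  step 5: row=3, L[3]='n', prepend. Next row=LF[3]=5
  step 6: row=5, L[5]='i', prepend. Next row=LF[5]=4
  step 7: row=4, L[4]='p', prepend. Next row=LF[4]=6
Reversed output: pineaI$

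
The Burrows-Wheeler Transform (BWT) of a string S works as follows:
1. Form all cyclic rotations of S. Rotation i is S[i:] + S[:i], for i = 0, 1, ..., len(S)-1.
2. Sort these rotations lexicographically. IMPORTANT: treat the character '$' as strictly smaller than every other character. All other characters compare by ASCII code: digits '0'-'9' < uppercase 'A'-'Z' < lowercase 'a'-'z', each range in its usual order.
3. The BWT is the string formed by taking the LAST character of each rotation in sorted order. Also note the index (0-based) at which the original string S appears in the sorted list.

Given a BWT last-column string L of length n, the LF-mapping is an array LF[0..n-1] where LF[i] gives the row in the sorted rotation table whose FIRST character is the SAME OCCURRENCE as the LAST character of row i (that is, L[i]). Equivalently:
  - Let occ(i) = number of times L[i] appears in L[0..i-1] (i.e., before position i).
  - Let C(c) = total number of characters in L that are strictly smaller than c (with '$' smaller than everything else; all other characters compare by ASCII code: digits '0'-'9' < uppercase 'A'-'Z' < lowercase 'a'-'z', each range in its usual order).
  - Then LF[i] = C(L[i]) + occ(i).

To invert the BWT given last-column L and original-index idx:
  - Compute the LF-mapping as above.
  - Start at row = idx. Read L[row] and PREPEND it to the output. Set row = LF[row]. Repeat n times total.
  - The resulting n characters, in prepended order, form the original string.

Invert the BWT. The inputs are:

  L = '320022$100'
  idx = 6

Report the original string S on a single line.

Answer: 200021203$

Derivation:
LF mapping: 9 6 1 2 7 8 0 5 3 4
Walk LF starting at row 6, prepending L[row]:
  step 1: row=6, L[6]='$', prepend. Next row=LF[6]=0
  step 2: row=0, L[0]='3', prepend. Next row=LF[0]=9
  step 3: row=9, L[9]='0', prepend. Next row=LF[9]=4
  step 4: row=4, L[4]='2', prepend. Next row=LF[4]=7
  step 5: row=7, L[7]='1', prepend. Next row=LF[7]=5
  step 6: row=5, L[5]='2', prepend. Next row=LF[5]=8
  step 7: row=8, L[8]='0', prepend. Next row=LF[8]=3
  step 8: row=3, L[3]='0', prepend. Next row=LF[3]=2
  step 9: row=2, L[2]='0', prepend. Next row=LF[2]=1
  step 10: row=1, L[1]='2', prepend. Next row=LF[1]=6
Reversed output: 200021203$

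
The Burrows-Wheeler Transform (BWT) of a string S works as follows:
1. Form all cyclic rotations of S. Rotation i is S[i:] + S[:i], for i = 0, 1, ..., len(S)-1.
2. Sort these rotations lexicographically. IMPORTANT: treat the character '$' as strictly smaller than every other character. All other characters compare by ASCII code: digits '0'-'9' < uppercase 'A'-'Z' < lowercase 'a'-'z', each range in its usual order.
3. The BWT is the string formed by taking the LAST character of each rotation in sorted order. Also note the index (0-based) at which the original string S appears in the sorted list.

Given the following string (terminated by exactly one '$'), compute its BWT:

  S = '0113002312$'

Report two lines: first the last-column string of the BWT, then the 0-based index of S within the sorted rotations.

Answer: 23$00311012
2

Derivation:
All 11 rotations (rotation i = S[i:]+S[:i]):
  rot[0] = 0113002312$
  rot[1] = 113002312$0
  rot[2] = 13002312$01
  rot[3] = 3002312$011
  rot[4] = 002312$0113
  rot[5] = 02312$01130
  rot[6] = 2312$011300
  rot[7] = 312$0113002
  rot[8] = 12$01130023
  rot[9] = 2$011300231
  rot[10] = $0113002312
Sorted (with $ < everything):
  sorted[0] = $0113002312  (last char: '2')
  sorted[1] = 002312$0113  (last char: '3')
  sorted[2] = 0113002312$  (last char: '$')
  sorted[3] = 02312$01130  (last char: '0')
  sorted[4] = 113002312$0  (last char: '0')
  sorted[5] = 12$01130023  (last char: '3')
  sorted[6] = 13002312$01  (last char: '1')
  sorted[7] = 2$011300231  (last char: '1')
  sorted[8] = 2312$011300  (last char: '0')
  sorted[9] = 3002312$011  (last char: '1')
  sorted[10] = 312$0113002  (last char: '2')
Last column: 23$00311012
Original string S is at sorted index 2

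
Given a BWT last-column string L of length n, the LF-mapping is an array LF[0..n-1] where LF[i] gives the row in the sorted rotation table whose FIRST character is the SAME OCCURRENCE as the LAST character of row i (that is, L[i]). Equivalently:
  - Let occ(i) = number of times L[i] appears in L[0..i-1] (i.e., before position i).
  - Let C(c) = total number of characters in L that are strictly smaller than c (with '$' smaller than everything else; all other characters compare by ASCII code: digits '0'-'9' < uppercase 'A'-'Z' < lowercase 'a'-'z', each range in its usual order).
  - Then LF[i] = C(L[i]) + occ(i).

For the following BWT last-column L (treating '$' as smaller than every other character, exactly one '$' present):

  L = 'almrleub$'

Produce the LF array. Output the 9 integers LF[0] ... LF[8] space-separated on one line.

Char counts: '$':1, 'a':1, 'b':1, 'e':1, 'l':2, 'm':1, 'r':1, 'u':1
C (first-col start): C('$')=0, C('a')=1, C('b')=2, C('e')=3, C('l')=4, C('m')=6, C('r')=7, C('u')=8
L[0]='a': occ=0, LF[0]=C('a')+0=1+0=1
L[1]='l': occ=0, LF[1]=C('l')+0=4+0=4
L[2]='m': occ=0, LF[2]=C('m')+0=6+0=6
L[3]='r': occ=0, LF[3]=C('r')+0=7+0=7
L[4]='l': occ=1, LF[4]=C('l')+1=4+1=5
L[5]='e': occ=0, LF[5]=C('e')+0=3+0=3
L[6]='u': occ=0, LF[6]=C('u')+0=8+0=8
L[7]='b': occ=0, LF[7]=C('b')+0=2+0=2
L[8]='$': occ=0, LF[8]=C('$')+0=0+0=0

Answer: 1 4 6 7 5 3 8 2 0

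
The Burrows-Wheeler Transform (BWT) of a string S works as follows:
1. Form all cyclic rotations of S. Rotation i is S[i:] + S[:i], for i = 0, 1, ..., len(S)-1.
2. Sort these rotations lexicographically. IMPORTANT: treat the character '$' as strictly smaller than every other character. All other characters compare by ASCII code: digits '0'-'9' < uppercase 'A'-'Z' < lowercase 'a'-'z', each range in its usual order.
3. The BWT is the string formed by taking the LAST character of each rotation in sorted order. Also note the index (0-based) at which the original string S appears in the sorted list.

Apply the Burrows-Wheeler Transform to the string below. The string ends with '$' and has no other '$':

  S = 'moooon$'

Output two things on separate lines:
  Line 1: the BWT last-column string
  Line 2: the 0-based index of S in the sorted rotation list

All 7 rotations (rotation i = S[i:]+S[:i]):
  rot[0] = moooon$
  rot[1] = oooon$m
  rot[2] = ooon$mo
  rot[3] = oon$moo
  rot[4] = on$mooo
  rot[5] = n$moooo
  rot[6] = $moooon
Sorted (with $ < everything):
  sorted[0] = $moooon  (last char: 'n')
  sorted[1] = moooon$  (last char: '$')
  sorted[2] = n$moooo  (last char: 'o')
  sorted[3] = on$mooo  (last char: 'o')
  sorted[4] = oon$moo  (last char: 'o')
  sorted[5] = ooon$mo  (last char: 'o')
  sorted[6] = oooon$m  (last char: 'm')
Last column: n$oooom
Original string S is at sorted index 1

Answer: n$oooom
1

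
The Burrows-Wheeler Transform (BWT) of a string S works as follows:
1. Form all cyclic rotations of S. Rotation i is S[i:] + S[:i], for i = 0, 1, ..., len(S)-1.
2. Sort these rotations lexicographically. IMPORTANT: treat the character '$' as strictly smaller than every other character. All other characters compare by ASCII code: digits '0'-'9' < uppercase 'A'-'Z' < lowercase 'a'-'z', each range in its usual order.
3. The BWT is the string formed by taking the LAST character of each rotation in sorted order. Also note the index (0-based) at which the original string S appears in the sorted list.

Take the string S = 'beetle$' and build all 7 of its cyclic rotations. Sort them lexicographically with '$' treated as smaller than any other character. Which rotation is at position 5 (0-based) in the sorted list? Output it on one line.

Answer: le$beet

Derivation:
All 7 rotations (rotation i = S[i:]+S[:i]):
  rot[0] = beetle$
  rot[1] = eetle$b
  rot[2] = etle$be
  rot[3] = tle$bee
  rot[4] = le$beet
  rot[5] = e$beetl
  rot[6] = $beetle
Sorted (with $ < everything):
  sorted[0] = $beetle
  sorted[1] = beetle$
  sorted[2] = e$beetl
  sorted[3] = eetle$b
  sorted[4] = etle$be
  sorted[5] = le$beet
  sorted[6] = tle$bee
sorted[5] = le$beet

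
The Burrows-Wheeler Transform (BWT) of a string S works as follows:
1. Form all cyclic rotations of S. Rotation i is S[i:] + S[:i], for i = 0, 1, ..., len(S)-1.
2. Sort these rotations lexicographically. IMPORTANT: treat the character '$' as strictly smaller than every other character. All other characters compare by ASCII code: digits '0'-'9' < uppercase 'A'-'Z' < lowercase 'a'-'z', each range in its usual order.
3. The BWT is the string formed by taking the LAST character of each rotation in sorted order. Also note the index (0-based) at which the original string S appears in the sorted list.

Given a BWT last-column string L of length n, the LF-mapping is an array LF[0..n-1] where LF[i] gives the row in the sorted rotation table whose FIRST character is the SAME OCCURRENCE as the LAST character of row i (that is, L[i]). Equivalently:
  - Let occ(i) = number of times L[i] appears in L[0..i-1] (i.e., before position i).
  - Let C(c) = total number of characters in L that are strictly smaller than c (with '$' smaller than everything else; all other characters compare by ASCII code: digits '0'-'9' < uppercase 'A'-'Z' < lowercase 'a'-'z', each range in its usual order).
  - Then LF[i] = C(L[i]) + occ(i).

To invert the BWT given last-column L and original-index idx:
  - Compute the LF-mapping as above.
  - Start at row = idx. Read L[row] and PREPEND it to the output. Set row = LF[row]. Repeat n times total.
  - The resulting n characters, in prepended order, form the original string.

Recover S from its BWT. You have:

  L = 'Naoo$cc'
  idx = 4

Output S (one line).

LF mapping: 1 2 5 6 0 3 4
Walk LF starting at row 4, prepending L[row]:
  step 1: row=4, L[4]='$', prepend. Next row=LF[4]=0
  step 2: row=0, L[0]='N', prepend. Next row=LF[0]=1
  step 3: row=1, L[1]='a', prepend. Next row=LF[1]=2
  step 4: row=2, L[2]='o', prepend. Next row=LF[2]=5
  step 5: row=5, L[5]='c', prepend. Next row=LF[5]=3
  step 6: row=3, L[3]='o', prepend. Next row=LF[3]=6
  step 7: row=6, L[6]='c', prepend. Next row=LF[6]=4
Reversed output: cocoaN$

Answer: cocoaN$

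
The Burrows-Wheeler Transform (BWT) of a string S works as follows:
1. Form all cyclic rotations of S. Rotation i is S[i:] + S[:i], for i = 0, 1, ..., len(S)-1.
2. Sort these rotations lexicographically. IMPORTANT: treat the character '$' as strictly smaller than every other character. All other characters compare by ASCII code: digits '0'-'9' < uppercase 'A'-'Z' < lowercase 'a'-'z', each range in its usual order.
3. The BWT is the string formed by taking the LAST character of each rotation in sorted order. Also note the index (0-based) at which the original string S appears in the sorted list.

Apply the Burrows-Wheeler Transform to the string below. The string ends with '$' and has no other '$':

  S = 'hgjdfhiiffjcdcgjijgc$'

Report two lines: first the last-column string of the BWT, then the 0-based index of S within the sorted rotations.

Answer: cgjdcjidfjhc$fihjfgig
12

Derivation:
All 21 rotations (rotation i = S[i:]+S[:i]):
  rot[0] = hgjdfhiiffjcdcgjijgc$
  rot[1] = gjdfhiiffjcdcgjijgc$h
  rot[2] = jdfhiiffjcdcgjijgc$hg
  rot[3] = dfhiiffjcdcgjijgc$hgj
  rot[4] = fhiiffjcdcgjijgc$hgjd
  rot[5] = hiiffjcdcgjijgc$hgjdf
  rot[6] = iiffjcdcgjijgc$hgjdfh
  rot[7] = iffjcdcgjijgc$hgjdfhi
  rot[8] = ffjcdcgjijgc$hgjdfhii
  rot[9] = fjcdcgjijgc$hgjdfhiif
  rot[10] = jcdcgjijgc$hgjdfhiiff
  rot[11] = cdcgjijgc$hgjdfhiiffj
  rot[12] = dcgjijgc$hgjdfhiiffjc
  rot[13] = cgjijgc$hgjdfhiiffjcd
  rot[14] = gjijgc$hgjdfhiiffjcdc
  rot[15] = jijgc$hgjdfhiiffjcdcg
  rot[16] = ijgc$hgjdfhiiffjcdcgj
  rot[17] = jgc$hgjdfhiiffjcdcgji
  rot[18] = gc$hgjdfhiiffjcdcgjij
  rot[19] = c$hgjdfhiiffjcdcgjijg
  rot[20] = $hgjdfhiiffjcdcgjijgc
Sorted (with $ < everything):
  sorted[0] = $hgjdfhiiffjcdcgjijgc  (last char: 'c')
  sorted[1] = c$hgjdfhiiffjcdcgjijg  (last char: 'g')
  sorted[2] = cdcgjijgc$hgjdfhiiffj  (last char: 'j')
  sorted[3] = cgjijgc$hgjdfhiiffjcd  (last char: 'd')
  sorted[4] = dcgjijgc$hgjdfhiiffjc  (last char: 'c')
  sorted[5] = dfhiiffjcdcgjijgc$hgj  (last char: 'j')
  sorted[6] = ffjcdcgjijgc$hgjdfhii  (last char: 'i')
  sorted[7] = fhiiffjcdcgjijgc$hgjd  (last char: 'd')
  sorted[8] = fjcdcgjijgc$hgjdfhiif  (last char: 'f')
  sorted[9] = gc$hgjdfhiiffjcdcgjij  (last char: 'j')
  sorted[10] = gjdfhiiffjcdcgjijgc$h  (last char: 'h')
  sorted[11] = gjijgc$hgjdfhiiffjcdc  (last char: 'c')
  sorted[12] = hgjdfhiiffjcdcgjijgc$  (last char: '$')
  sorted[13] = hiiffjcdcgjijgc$hgjdf  (last char: 'f')
  sorted[14] = iffjcdcgjijgc$hgjdfhi  (last char: 'i')
  sorted[15] = iiffjcdcgjijgc$hgjdfh  (last char: 'h')
  sorted[16] = ijgc$hgjdfhiiffjcdcgj  (last char: 'j')
  sorted[17] = jcdcgjijgc$hgjdfhiiff  (last char: 'f')
  sorted[18] = jdfhiiffjcdcgjijgc$hg  (last char: 'g')
  sorted[19] = jgc$hgjdfhiiffjcdcgji  (last char: 'i')
  sorted[20] = jijgc$hgjdfhiiffjcdcg  (last char: 'g')
Last column: cgjdcjidfjhc$fihjfgig
Original string S is at sorted index 12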